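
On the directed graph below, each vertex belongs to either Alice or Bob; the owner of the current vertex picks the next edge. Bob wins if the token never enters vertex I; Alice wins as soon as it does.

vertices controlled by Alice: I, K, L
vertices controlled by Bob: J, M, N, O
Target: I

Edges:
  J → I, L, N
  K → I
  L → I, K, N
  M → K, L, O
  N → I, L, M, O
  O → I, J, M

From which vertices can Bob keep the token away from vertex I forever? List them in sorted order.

A0 = {I}
A1: add {K, L} — K (Alice) has K→I; L (Alice) has L→I.
A2 = A1; e.g. J (Bob) can still go to N. Fixed point.
Alice's attractor = {I, K, L}; Bob avoids the target exactly from the complement.

J, M, N, O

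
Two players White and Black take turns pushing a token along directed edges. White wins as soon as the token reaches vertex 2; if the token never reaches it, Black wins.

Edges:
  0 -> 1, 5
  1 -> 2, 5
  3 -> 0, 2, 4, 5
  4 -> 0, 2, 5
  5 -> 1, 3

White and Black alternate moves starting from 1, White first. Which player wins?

Track states (vertex, player-to-move).
A0 = {(2,White), (2,Black)}
A1: add {(1,White), (3,White), (4,White)}.
(1,White) ∈ A1 ⇒ White forces the target.

White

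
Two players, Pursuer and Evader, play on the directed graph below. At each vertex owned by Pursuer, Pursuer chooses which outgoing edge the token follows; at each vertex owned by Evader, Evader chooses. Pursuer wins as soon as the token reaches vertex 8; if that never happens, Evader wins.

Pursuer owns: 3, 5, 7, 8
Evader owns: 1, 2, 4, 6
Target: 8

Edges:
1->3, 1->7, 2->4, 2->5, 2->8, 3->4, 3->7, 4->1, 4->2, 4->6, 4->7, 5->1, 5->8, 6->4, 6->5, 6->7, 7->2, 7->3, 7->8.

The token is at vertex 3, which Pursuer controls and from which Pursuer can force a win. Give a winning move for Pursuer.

7

A0 = {8}
A1: add {5, 7} — 5 (Pursuer) has 5→8; 7 (Pursuer) has 7→8.
A2: add {3} — 3 (Pursuer) has 3→7.
A3: add {1} — 1 (Evader): all of {3, 7} already in.
A4 = A3; e.g. 2 (Evader) can still go to 4. Fixed point.
From 3, successor 7 is in the attractor (rank 1); the other successor 4 is not.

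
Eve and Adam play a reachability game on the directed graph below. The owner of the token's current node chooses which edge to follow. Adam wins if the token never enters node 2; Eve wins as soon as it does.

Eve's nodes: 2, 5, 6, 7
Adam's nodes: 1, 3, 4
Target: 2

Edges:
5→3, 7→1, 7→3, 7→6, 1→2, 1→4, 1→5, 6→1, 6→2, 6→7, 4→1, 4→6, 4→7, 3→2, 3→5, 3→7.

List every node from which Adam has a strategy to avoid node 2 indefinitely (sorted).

1, 3, 4, 5

A0 = {2}
A1: add {6} — 6 (Eve) has 6→2.
A2: add {7} — 7 (Eve) has 7→6.
A3 = A2; e.g. 1 (Adam) can still go to 4. Fixed point.
Eve's attractor = {2, 6, 7}; Adam avoids the target exactly from the complement.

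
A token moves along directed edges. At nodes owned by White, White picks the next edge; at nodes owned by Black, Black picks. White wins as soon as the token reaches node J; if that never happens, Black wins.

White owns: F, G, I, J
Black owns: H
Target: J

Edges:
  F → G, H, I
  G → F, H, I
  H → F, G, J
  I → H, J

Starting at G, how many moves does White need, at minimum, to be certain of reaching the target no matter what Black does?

2

A0 = {J}
A1: add {I} — I (White) has I→J.
A2: add {F, G} — F (White) has F→I; G (White) has G→I.
G enters the attractor at level 2, so White can force the target in 2 moves from there.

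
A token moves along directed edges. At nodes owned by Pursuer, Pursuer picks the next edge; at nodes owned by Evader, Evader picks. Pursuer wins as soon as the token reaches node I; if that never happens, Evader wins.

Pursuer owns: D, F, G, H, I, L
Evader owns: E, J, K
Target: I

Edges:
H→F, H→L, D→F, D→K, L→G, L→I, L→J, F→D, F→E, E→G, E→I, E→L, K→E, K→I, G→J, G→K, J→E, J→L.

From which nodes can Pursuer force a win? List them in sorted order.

H, I, L

A0 = {I}
A1: add {L} — L (Pursuer) has L→I.
A2: add {H} — H (Pursuer) has H→L.
A3 = A2; e.g. D (Pursuer) has no edge into A2. Fixed point.
Pursuer's winning region = {H, I, L}.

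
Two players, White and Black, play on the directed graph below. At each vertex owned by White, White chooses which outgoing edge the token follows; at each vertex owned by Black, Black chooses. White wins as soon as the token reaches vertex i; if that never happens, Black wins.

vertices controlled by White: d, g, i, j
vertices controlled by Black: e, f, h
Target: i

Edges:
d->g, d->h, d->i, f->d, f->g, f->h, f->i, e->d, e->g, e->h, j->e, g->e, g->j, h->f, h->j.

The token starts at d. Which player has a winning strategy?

White

A0 = {i}
A1: add {d} — d (White) has d→i.
A2 = A1; e.g. e (Black) can still go to g. Fixed point.
d ∈ A1, so White can force the target.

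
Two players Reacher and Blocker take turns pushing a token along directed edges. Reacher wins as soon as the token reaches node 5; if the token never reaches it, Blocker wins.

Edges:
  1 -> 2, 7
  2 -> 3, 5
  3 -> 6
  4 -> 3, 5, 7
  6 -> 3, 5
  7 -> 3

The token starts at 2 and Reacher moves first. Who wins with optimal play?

Track states (vertex, player-to-move).
A0 = {(5,Reacher), (5,Blocker)}
A1: add {(2,Reacher), (4,Reacher), (6,Reacher)}.
(2,Reacher) ∈ A1 ⇒ Reacher forces the target.

Reacher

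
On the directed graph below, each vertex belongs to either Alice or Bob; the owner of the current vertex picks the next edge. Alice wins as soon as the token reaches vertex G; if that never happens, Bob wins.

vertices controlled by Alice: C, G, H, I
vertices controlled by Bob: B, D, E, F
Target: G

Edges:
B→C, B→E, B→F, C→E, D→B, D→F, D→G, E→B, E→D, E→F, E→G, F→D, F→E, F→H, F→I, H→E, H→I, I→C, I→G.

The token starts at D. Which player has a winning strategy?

Bob

A0 = {G}
A1: add {I} — I (Alice) has I→G.
A2: add {H} — H (Alice) has H→I.
A3 = A2; e.g. B (Bob) can still go to C. Fixed point.
D never enters the attractor, so Bob can avoid the target forever.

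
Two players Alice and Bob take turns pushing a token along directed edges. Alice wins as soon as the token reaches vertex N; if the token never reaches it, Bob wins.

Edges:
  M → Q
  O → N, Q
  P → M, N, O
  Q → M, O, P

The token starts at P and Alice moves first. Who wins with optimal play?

Track states (vertex, player-to-move).
A0 = {(N,Alice), (N,Bob)}
A1: add {(O,Alice), (P,Alice)}.
(P,Alice) ∈ A1 ⇒ Alice forces the target.

Alice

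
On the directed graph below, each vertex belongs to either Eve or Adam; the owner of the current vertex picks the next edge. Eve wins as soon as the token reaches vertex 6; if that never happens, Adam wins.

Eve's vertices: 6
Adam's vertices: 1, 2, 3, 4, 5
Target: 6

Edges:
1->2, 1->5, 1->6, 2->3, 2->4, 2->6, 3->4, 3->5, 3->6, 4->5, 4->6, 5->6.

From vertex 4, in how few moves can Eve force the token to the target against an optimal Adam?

2

A0 = {6}
A1: add {5} — 5 (Adam): all of {6} already in.
A2: add {4} — 4 (Adam): all of {5, 6} already in.
4 enters the attractor at level 2, so Eve can force the target in 2 moves from there.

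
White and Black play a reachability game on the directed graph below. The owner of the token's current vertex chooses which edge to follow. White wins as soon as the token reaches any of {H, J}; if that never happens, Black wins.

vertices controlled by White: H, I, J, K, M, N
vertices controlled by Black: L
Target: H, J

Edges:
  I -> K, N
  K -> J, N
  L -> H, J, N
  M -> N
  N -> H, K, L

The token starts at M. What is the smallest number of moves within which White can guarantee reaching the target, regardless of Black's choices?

2

A0 = {H, J}
A1: add {K, N} — K (White) has K→J; N (White) has N→H.
A2: add {I, L, M} — I (White) has I→K; L (Black): all of {H, J, N} already in; M (White) has M→N.
A2 = all vertices. Fixed point.
M enters the attractor at level 2, so White can force the target in 2 moves from there.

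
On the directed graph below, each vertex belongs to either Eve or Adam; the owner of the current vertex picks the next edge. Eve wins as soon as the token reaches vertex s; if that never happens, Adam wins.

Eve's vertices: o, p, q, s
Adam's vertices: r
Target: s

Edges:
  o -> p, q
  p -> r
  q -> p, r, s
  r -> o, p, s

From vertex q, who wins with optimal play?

A0 = {s}
A1: add {q} — q (Eve) has q→s.
q ∈ A1, so Eve can force the target.

Eve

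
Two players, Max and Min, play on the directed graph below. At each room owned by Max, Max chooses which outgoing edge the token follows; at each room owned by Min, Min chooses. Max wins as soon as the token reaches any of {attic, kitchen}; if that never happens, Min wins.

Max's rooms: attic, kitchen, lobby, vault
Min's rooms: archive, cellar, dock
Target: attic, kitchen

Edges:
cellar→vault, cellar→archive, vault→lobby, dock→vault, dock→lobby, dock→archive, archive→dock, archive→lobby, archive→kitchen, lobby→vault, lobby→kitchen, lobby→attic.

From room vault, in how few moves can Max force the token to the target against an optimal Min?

A0 = {attic, kitchen}
A1: add {lobby} — lobby (Max) has lobby→kitchen.
A2: add {vault} — vault (Max) has vault→lobby.
A3 = A2; e.g. dock (Min) can still go to archive. Fixed point.
vault enters the attractor at level 2, so Max can force the target in 2 moves from there.

2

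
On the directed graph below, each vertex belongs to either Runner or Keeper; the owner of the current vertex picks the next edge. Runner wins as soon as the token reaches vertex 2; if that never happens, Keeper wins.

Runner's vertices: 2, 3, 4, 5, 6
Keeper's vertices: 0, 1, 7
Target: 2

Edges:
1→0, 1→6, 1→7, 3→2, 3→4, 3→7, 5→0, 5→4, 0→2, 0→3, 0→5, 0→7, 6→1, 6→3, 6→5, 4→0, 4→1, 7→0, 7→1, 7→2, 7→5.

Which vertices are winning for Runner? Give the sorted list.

2, 3, 6

A0 = {2}
A1: add {3} — 3 (Runner) has 3→2.
A2: add {6} — 6 (Runner) has 6→3.
A3 = A2; e.g. 0 (Keeper) can still go to 5. Fixed point.
Runner's winning region = {2, 3, 6}.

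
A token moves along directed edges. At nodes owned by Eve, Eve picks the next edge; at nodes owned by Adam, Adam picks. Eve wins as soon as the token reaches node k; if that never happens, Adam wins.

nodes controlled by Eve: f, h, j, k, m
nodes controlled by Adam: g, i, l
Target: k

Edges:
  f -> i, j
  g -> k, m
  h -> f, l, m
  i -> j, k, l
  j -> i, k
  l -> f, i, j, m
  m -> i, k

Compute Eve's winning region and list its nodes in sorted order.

A0 = {k}
A1: add {j, m} — j (Eve) has j→k; m (Eve) has m→k.
A2: add {f, g, h} — f (Eve) has f→j; g (Adam): all of {k, m} already in; h (Eve) has h→m.
A3 = A2; e.g. i (Adam) can still go to l. Fixed point.
Eve's winning region = {f, g, h, j, k, m}.

f, g, h, j, k, m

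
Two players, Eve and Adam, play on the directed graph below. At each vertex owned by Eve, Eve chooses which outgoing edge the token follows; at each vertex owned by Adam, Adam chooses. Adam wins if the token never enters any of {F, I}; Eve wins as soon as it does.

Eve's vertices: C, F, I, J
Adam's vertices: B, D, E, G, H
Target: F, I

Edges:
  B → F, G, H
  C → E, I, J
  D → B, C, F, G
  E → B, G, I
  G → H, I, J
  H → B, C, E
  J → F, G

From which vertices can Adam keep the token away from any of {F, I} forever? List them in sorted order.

B, D, E, G, H

A0 = {F, I}
A1: add {C, J} — C (Eve) has C→I; J (Eve) has J→F.
A2 = A1; e.g. B (Adam) can still go to G. Fixed point.
Eve's attractor = {C, F, I, J}; Adam avoids the target exactly from the complement.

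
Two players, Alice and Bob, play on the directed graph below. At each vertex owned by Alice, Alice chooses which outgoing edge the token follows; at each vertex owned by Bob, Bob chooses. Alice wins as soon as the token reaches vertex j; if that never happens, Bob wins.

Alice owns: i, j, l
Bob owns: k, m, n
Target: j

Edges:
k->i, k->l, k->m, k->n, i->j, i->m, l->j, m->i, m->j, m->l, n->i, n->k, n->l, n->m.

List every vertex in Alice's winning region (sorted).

A0 = {j}
A1: add {i, l} — i (Alice) has i→j; l (Alice) has l→j.
A2: add {m} — m (Bob): all of {i, j, l} already in.
A3 = A2; e.g. k (Bob) can still go to n. Fixed point.
Alice's winning region = {i, j, l, m}.

i, j, l, m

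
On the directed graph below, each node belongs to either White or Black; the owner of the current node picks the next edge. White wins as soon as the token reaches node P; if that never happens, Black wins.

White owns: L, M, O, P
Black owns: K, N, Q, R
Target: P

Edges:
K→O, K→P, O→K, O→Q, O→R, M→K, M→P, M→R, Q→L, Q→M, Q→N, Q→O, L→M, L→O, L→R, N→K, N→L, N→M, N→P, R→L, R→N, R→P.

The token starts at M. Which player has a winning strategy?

White

A0 = {P}
A1: add {M} — M (White) has M→P.
M ∈ A1, so White can force the target.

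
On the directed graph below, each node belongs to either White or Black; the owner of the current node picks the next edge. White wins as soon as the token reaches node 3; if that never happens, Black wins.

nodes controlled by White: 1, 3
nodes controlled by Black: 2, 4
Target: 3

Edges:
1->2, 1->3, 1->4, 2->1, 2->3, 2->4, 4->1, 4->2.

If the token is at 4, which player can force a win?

Black

A0 = {3}
A1: add {1} — 1 (White) has 1→3.
A2 = A1; e.g. 2 (Black) can still go to 4. Fixed point.
4 never enters the attractor, so Black can avoid the target forever.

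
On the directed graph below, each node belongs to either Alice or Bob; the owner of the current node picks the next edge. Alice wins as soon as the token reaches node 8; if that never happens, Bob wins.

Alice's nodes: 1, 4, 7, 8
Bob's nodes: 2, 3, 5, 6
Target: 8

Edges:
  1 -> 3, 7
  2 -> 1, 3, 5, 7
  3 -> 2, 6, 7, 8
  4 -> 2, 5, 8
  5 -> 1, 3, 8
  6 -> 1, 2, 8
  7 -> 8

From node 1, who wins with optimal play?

A0 = {8}
A1: add {4, 7} — 4 (Alice) has 4→8; 7 (Alice) has 7→8.
A2: add {1} — 1 (Alice) has 1→7.
A3 = A2; e.g. 2 (Bob) can still go to 3. Fixed point.
1 ∈ A2, so Alice can force the target.

Alice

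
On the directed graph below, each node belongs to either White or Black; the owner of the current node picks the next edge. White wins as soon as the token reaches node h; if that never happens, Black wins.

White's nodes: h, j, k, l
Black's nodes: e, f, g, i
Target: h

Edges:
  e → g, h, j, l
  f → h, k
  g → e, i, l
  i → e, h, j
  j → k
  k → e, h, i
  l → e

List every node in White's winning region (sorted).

A0 = {h}
A1: add {k} — k (White) has k→h.
A2: add {f, j} — f (Black): all of {h, k} already in; j (White) has j→k.
A3 = A2; e.g. e (Black) can still go to g. Fixed point.
White's winning region = {f, h, j, k}.

f, h, j, k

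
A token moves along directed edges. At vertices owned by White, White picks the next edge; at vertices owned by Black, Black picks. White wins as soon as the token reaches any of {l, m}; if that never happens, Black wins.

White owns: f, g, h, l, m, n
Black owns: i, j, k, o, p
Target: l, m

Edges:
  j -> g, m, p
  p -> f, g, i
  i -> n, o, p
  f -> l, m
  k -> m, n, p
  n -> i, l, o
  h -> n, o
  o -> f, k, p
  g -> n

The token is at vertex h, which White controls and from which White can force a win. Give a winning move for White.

n

A0 = {l, m}
A1: add {f, n} — f (White) has f→l; n (White) has n→l.
A2: add {g, h} — g (White) has g→n; h (White) has h→n.
A3 = A2; e.g. i (Black) can still go to o. Fixed point.
From h, successor n is in the attractor (rank 1); the other successor o is not.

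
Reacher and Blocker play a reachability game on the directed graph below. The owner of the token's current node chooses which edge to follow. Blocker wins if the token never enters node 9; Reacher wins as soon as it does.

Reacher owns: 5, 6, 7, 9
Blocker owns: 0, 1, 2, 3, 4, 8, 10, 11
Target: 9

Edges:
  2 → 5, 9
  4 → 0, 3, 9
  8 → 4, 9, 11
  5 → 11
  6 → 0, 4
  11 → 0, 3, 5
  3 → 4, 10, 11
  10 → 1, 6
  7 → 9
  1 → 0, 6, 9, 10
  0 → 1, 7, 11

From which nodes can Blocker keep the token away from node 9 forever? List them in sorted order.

0, 1, 2, 3, 4, 5, 6, 8, 10, 11

A0 = {9}
A1: add {7} — 7 (Reacher) has 7→9.
A2 = A1; e.g. 0 (Blocker) can still go to 1. Fixed point.
Reacher's attractor = {7, 9}; Blocker avoids the target exactly from the complement.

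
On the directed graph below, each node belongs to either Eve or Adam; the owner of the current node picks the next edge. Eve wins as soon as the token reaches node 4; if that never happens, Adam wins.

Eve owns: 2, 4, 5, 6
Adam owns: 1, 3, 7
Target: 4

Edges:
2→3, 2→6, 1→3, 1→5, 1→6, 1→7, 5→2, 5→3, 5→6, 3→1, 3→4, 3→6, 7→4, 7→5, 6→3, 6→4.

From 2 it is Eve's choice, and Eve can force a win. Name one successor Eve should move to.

A0 = {4}
A1: add {6} — 6 (Eve) has 6→4.
A2: add {2, 5} — 2 (Eve) has 2→6; 5 (Eve) has 5→6.
A3: add {7} — 7 (Adam): all of {4, 5} already in.
A4 = A3; e.g. 1 (Adam) can still go to 3. Fixed point.
From 2, successor 6 is in the attractor (rank 1); the other successor 3 is not.

6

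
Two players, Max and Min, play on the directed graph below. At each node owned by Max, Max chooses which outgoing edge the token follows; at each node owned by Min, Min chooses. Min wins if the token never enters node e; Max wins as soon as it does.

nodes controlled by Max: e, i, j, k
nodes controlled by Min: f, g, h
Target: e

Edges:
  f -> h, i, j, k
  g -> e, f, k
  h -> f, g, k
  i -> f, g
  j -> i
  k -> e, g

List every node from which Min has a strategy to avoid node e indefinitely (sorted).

f, g, h, i, j

A0 = {e}
A1: add {k} — k (Max) has k→e.
A2 = A1; e.g. f (Min) can still go to h. Fixed point.
Max's attractor = {e, k}; Min avoids the target exactly from the complement.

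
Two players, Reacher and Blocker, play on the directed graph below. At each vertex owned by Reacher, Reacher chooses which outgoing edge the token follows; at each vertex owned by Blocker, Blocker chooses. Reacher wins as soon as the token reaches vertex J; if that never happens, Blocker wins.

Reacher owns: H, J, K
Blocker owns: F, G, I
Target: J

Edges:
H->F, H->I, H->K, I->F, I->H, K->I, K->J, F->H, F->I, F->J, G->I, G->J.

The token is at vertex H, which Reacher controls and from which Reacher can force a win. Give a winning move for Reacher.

A0 = {J}
A1: add {K} — K (Reacher) has K→J.
A2: add {H} — H (Reacher) has H→K.
A3 = A2; e.g. F (Blocker) can still go to I. Fixed point.
From H, successor K is in the attractor (rank 1); the other successors F, I are not.

K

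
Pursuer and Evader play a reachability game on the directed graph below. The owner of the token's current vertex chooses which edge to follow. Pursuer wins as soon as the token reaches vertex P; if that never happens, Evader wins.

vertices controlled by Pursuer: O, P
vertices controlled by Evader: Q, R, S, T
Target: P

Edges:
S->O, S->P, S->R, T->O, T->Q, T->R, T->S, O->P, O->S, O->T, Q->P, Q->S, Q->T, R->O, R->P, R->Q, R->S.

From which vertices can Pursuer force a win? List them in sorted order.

A0 = {P}
A1: add {O} — O (Pursuer) has O→P.
A2 = A1; e.g. Q (Evader) can still go to S. Fixed point.
Pursuer's winning region = {O, P}.

O, P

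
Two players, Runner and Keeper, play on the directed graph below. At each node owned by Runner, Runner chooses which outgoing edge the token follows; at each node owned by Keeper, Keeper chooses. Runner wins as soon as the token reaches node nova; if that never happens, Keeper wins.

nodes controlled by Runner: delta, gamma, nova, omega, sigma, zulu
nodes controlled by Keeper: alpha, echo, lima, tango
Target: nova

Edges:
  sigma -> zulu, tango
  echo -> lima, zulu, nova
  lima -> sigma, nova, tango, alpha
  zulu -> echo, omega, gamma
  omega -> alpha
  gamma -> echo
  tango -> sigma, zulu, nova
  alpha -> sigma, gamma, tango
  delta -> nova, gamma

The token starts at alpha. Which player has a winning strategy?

A0 = {nova}
A1: add {delta} — delta (Runner) has delta→nova.
A2 = A1; e.g. sigma (Runner) has no edge into A1. Fixed point.
alpha never enters the attractor, so Keeper can avoid the target forever.

Keeper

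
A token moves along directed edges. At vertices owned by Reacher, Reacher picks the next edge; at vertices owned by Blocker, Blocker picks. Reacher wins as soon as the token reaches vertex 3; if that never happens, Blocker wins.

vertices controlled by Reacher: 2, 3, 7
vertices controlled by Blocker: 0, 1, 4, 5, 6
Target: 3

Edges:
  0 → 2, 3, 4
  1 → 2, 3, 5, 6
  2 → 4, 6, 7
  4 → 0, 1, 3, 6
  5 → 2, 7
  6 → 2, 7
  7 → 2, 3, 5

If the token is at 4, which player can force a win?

A0 = {3}
A1: add {7} — 7 (Reacher) has 7→3.
A2: add {2} — 2 (Reacher) has 2→7.
A3: add {5, 6} — 5 (Blocker): all of {2, 7} already in; 6 (Blocker): all of {2, 7} already in.
A4: add {1} — 1 (Blocker): all of {2, 3, 5, 6} already in.
A5 = A4; e.g. 0 (Blocker) can still go to 4. Fixed point.
4 never enters the attractor, so Blocker can avoid the target forever.

Blocker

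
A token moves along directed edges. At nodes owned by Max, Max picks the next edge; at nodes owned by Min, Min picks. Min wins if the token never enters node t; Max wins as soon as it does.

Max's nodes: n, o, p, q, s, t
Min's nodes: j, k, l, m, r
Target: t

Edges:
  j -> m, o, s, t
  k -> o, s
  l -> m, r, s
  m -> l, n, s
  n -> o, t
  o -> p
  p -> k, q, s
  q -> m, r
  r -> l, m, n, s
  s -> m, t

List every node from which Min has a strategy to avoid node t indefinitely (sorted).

j, l, m, q, r

A0 = {t}
A1: add {n, s} — n (Max) has n→t; s (Max) has s→t.
A2: add {p} — p (Max) has p→s.
A3: add {o} — o (Max) has o→p.
A4: add {k} — k (Min): all of {o, s} already in.
A5 = A4; e.g. j (Min) can still go to m. Fixed point.
Max's attractor = {k, n, o, p, s, t}; Min avoids the target exactly from the complement.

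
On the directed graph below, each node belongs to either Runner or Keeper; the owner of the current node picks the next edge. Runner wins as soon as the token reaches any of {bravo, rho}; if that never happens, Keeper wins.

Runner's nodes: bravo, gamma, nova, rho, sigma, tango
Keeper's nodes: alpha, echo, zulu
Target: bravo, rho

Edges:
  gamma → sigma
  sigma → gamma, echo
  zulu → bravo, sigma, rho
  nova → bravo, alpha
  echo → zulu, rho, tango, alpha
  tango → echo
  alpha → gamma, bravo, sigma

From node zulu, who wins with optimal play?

A0 = {bravo, rho}
A1: add {nova} — nova (Runner) has nova→bravo.
A2 = A1; e.g. gamma (Runner) has no edge into A1. Fixed point.
zulu never enters the attractor, so Keeper can avoid the target forever.

Keeper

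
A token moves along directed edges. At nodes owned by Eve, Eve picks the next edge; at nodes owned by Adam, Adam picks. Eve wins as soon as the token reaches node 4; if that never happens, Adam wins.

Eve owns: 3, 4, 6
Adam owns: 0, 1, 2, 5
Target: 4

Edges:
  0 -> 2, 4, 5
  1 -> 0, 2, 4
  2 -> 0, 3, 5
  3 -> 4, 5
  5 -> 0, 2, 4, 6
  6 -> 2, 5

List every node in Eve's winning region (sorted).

3, 4

A0 = {4}
A1: add {3} — 3 (Eve) has 3→4.
A2 = A1; e.g. 0 (Adam) can still go to 2. Fixed point.
Eve's winning region = {3, 4}.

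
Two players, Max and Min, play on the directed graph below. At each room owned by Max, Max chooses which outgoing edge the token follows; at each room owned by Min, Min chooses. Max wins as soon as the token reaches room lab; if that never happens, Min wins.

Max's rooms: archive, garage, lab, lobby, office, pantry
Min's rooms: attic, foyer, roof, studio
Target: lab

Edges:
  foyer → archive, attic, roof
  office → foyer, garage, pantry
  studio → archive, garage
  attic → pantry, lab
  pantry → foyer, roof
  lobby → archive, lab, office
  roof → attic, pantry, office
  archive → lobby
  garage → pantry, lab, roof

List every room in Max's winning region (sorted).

A0 = {lab}
A1: add {garage, lobby} — garage (Max) has garage→lab; lobby (Max) has lobby→lab.
A2: add {archive, office} — archive (Max) has archive→lobby; office (Max) has office→garage.
A3: add {studio} — studio (Min): all of {archive, garage} already in.
A4 = A3; e.g. attic (Min) can still go to pantry. Fixed point.
Max's winning region = {archive, garage, lab, lobby, office, studio}.

archive, garage, lab, lobby, office, studio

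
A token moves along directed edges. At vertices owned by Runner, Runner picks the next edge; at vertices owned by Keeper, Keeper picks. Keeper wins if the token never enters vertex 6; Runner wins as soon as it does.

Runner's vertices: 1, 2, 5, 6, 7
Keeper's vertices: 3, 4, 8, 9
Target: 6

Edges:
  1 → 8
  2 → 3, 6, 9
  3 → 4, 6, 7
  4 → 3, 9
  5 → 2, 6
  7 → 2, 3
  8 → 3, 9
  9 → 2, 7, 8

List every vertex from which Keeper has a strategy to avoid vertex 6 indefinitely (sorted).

1, 3, 4, 8, 9

A0 = {6}
A1: add {2, 5} — 2 (Runner) has 2→6; 5 (Runner) has 5→6.
A2: add {7} — 7 (Runner) has 7→2.
A3 = A2; e.g. 1 (Runner) has no edge into A2. Fixed point.
Runner's attractor = {2, 5, 6, 7}; Keeper avoids the target exactly from the complement.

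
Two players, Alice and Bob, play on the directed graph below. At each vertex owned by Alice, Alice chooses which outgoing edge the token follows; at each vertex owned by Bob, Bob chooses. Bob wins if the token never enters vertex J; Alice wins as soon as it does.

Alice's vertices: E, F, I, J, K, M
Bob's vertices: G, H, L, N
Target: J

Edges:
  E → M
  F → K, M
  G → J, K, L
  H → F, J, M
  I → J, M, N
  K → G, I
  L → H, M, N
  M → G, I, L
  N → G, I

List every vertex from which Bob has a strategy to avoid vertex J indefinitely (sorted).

G, L, N

A0 = {J}
A1: add {I} — I (Alice) has I→J.
A2: add {K, M} — K (Alice) has K→I; M (Alice) has M→I.
A3: add {E, F} — E (Alice) has E→M; F (Alice) has F→K.
A4: add {H} — H (Bob): all of {F, J, M} already in.
A5 = A4; e.g. G (Bob) can still go to L. Fixed point.
Alice's attractor = {E, F, H, I, J, K, M}; Bob avoids the target exactly from the complement.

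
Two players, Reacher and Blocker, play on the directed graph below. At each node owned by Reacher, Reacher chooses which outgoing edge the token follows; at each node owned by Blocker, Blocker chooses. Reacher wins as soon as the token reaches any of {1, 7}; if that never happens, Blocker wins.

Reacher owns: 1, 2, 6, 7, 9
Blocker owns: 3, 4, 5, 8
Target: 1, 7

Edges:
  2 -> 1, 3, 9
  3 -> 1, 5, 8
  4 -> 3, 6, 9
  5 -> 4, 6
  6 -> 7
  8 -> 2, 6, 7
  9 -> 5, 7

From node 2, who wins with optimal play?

Reacher

A0 = {1, 7}
A1: add {2, 6, 9} — 2 (Reacher) has 2→1; 6 (Reacher) has 6→7; 9 (Reacher) has 9→7.
2 ∈ A1, so Reacher can force the target.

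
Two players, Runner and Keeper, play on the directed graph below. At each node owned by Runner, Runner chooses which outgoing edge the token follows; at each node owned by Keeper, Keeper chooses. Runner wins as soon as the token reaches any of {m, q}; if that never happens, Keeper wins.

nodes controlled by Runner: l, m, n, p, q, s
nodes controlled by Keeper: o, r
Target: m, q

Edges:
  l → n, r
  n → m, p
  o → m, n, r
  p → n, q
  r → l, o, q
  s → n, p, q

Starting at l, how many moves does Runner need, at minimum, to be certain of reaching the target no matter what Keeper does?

2

A0 = {m, q}
A1: add {n, p, s} — n (Runner) has n→m; p (Runner) has p→q; s (Runner) has s→q.
A2: add {l} — l (Runner) has l→n.
A3 = A2; e.g. o (Keeper) can still go to r. Fixed point.
l enters the attractor at level 2, so Runner can force the target in 2 moves from there.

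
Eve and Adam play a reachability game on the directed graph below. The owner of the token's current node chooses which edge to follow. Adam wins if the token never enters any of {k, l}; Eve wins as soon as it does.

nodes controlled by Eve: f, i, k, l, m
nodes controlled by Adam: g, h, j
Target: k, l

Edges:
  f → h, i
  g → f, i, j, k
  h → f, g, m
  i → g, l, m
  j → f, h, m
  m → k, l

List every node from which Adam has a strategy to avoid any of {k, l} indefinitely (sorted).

g, h, j

A0 = {k, l}
A1: add {i, m} — i (Eve) has i→l; m (Eve) has m→k.
A2: add {f} — f (Eve) has f→i.
A3 = A2; e.g. g (Adam) can still go to j. Fixed point.
Eve's attractor = {f, i, k, l, m}; Adam avoids the target exactly from the complement.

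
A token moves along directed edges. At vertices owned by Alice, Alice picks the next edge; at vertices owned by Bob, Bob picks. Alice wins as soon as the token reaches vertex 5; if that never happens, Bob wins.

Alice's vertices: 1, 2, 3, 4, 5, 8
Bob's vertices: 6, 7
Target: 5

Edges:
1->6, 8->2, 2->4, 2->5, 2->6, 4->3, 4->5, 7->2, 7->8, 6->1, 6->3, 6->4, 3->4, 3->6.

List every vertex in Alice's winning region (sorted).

A0 = {5}
A1: add {2, 4} — 2 (Alice) has 2→5; 4 (Alice) has 4→5.
A2: add {3, 8} — 3 (Alice) has 3→4; 8 (Alice) has 8→2.
A3: add {7} — 7 (Bob): all of {2, 8} already in.
A4 = A3; e.g. 1 (Alice) has no edge into A3. Fixed point.
Alice's winning region = {2, 3, 4, 5, 7, 8}.

2, 3, 4, 5, 7, 8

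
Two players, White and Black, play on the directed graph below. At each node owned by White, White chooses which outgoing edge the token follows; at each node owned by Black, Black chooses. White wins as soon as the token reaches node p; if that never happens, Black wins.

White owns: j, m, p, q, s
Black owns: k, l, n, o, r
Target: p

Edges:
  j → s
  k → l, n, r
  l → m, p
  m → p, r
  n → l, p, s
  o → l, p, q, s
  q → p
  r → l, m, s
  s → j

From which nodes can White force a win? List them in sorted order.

l, m, p, q

A0 = {p}
A1: add {m, q} — m (White) has m→p; q (White) has q→p.
A2: add {l} — l (Black): all of {m, p} already in.
A3 = A2; e.g. j (White) has no edge into A2. Fixed point.
White's winning region = {l, m, p, q}.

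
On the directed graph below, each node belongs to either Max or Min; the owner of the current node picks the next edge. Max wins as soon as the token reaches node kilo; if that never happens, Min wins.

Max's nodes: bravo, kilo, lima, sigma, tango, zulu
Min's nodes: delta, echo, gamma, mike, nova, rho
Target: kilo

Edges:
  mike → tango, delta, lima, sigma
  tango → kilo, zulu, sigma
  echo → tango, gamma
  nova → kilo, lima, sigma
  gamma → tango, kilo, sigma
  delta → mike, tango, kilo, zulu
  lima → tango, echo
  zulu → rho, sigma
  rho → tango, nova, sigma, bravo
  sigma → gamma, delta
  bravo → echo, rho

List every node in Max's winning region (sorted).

kilo, lima, tango

A0 = {kilo}
A1: add {tango} — tango (Max) has tango→kilo.
A2: add {lima} — lima (Max) has lima→tango.
A3 = A2; e.g. mike (Min) can still go to delta. Fixed point.
Max's winning region = {kilo, lima, tango}.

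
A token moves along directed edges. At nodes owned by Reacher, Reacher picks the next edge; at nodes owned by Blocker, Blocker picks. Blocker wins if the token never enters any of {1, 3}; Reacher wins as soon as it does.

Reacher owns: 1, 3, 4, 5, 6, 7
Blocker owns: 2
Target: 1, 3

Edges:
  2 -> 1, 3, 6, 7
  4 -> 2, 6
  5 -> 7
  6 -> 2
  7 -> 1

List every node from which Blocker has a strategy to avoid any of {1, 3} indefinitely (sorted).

2, 4, 6

A0 = {1, 3}
A1: add {7} — 7 (Reacher) has 7→1.
A2: add {5} — 5 (Reacher) has 5→7.
A3 = A2; e.g. 2 (Blocker) can still go to 6. Fixed point.
Reacher's attractor = {1, 3, 5, 7}; Blocker avoids the target exactly from the complement.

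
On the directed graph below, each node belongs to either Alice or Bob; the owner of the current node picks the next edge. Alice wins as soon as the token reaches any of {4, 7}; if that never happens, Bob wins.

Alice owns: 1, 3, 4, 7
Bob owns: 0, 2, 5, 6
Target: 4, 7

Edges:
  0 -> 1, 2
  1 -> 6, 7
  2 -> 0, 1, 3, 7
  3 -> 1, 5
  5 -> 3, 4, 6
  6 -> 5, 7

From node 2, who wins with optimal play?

A0 = {4, 7}
A1: add {1} — 1 (Alice) has 1→7.
A2: add {3} — 3 (Alice) has 3→1.
A3 = A2; e.g. 0 (Bob) can still go to 2. Fixed point.
2 never enters the attractor, so Bob can avoid the target forever.

Bob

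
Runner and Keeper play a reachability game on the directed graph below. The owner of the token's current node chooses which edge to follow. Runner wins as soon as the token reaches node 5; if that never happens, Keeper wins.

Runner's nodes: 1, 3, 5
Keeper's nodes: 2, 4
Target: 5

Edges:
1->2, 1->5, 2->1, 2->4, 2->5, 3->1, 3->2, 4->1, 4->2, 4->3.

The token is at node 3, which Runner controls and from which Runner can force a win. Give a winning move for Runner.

1

A0 = {5}
A1: add {1} — 1 (Runner) has 1→5.
A2: add {3} — 3 (Runner) has 3→1.
A3 = A2; e.g. 2 (Keeper) can still go to 4. Fixed point.
From 3, successor 1 is in the attractor (rank 1); the other successor 2 is not.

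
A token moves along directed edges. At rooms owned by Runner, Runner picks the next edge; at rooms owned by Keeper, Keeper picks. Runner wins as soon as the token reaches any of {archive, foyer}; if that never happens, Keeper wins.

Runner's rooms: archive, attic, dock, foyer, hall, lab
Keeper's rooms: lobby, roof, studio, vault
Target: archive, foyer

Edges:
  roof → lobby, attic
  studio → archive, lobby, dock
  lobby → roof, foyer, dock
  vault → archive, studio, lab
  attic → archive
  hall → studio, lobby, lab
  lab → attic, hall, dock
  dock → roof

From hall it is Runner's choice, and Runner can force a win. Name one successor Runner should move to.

A0 = {archive, foyer}
A1: add {attic} — attic (Runner) has attic→archive.
A2: add {lab} — lab (Runner) has lab→attic.
A3: add {hall} — hall (Runner) has hall→lab.
A4 = A3; e.g. roof (Keeper) can still go to lobby. Fixed point.
From hall, successor lab is in the attractor (rank 2); the other successors lobby, studio are not.

lab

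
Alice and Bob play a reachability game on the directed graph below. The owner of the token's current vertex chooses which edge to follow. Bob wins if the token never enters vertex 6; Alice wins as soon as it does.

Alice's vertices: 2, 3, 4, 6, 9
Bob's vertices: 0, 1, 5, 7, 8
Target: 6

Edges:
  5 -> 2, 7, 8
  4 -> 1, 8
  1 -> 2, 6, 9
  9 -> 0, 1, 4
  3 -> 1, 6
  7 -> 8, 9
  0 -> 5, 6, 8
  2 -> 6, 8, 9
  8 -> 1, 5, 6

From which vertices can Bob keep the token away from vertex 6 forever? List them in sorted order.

0, 1, 4, 5, 7, 8, 9

A0 = {6}
A1: add {2, 3} — 2 (Alice) has 2→6; 3 (Alice) has 3→6.
A2 = A1; e.g. 0 (Bob) can still go to 5. Fixed point.
Alice's attractor = {2, 3, 6}; Bob avoids the target exactly from the complement.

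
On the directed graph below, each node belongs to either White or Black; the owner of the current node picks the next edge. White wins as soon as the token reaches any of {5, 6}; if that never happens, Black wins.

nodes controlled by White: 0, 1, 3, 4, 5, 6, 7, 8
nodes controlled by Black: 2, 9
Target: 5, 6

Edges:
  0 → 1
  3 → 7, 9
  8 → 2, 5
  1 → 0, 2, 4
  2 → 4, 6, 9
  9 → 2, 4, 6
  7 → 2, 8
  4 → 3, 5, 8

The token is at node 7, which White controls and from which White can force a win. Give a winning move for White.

8

A0 = {5, 6}
A1: add {4, 8} — 4 (White) has 4→5; 8 (White) has 8→5.
A2: add {1, 7} — 1 (White) has 1→4; 7 (White) has 7→8.
A3: add {0, 3} — 0 (White) has 0→1; 3 (White) has 3→7.
A4 = A3; e.g. 2 (Black) can still go to 9. Fixed point.
From 7, successor 8 is in the attractor (rank 1); the other successor 2 is not.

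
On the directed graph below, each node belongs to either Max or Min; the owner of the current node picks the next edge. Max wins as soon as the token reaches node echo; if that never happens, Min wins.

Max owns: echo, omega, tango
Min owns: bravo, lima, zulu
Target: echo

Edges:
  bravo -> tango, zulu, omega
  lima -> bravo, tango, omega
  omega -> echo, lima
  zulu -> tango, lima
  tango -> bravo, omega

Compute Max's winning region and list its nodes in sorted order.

echo, omega, tango

A0 = {echo}
A1: add {omega} — omega (Max) has omega→echo.
A2: add {tango} — tango (Max) has tango→omega.
A3 = A2; e.g. bravo (Min) can still go to zulu. Fixed point.
Max's winning region = {echo, omega, tango}.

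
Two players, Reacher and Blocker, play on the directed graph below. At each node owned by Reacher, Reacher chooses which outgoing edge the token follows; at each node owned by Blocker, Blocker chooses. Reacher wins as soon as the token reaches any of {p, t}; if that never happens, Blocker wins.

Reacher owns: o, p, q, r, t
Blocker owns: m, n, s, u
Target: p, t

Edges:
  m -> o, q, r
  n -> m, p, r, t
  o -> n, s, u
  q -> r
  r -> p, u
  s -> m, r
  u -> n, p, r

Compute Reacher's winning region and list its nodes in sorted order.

A0 = {p, t}
A1: add {r} — r (Reacher) has r→p.
A2: add {q} — q (Reacher) has q→r.
A3 = A2; e.g. m (Blocker) can still go to o. Fixed point.
Reacher's winning region = {p, q, r, t}.

p, q, r, t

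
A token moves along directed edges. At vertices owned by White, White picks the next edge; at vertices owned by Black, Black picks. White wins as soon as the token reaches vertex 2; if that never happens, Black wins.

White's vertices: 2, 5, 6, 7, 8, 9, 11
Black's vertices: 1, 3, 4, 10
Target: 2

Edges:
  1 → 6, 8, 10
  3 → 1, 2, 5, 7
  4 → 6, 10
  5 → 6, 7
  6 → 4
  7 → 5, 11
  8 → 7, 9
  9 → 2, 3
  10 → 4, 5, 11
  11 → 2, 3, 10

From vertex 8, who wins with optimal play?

A0 = {2}
A1: add {9, 11} — 9 (White) has 9→2; 11 (White) has 11→2.
A2: add {7, 8} — 7 (White) has 7→11; 8 (White) has 8→9.
8 ∈ A2, so White can force the target.

White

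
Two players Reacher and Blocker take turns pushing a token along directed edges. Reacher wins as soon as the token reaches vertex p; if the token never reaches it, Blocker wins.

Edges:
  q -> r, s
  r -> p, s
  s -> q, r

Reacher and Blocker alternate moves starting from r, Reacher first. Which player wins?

Track states (vertex, player-to-move).
A0 = {(p,Reacher), (p,Blocker)}
A1: add {(r,Reacher)}.
(r,Reacher) ∈ A1 ⇒ Reacher forces the target.

Reacher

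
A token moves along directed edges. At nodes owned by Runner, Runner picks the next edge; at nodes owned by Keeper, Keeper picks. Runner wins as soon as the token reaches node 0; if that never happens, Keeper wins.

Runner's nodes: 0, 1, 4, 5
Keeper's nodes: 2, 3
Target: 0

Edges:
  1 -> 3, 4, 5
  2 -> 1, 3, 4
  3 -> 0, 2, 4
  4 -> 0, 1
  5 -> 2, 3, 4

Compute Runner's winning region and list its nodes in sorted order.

0, 1, 4, 5

A0 = {0}
A1: add {4} — 4 (Runner) has 4→0.
A2: add {1, 5} — 1 (Runner) has 1→4; 5 (Runner) has 5→4.
A3 = A2; e.g. 2 (Keeper) can still go to 3. Fixed point.
Runner's winning region = {0, 1, 4, 5}.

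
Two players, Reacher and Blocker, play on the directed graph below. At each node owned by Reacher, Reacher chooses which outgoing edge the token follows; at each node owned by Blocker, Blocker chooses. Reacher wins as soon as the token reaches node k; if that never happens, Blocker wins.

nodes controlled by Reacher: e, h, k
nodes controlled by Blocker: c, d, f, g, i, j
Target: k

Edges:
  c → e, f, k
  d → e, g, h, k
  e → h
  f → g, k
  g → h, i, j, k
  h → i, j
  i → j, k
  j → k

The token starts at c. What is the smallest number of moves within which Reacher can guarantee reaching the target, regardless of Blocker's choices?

5

A0 = {k}
A1: add {j} — j (Blocker): all of {k} already in.
A2: add {h, i} — h (Reacher) has h→j; i (Blocker): all of {j, k} already in.
A3: add {e, g} — e (Reacher) has e→h; g (Blocker): all of {h, i, j, k} already in.
A4: add {d, f} — d (Blocker): all of {e, g, h, k} already in; f (Blocker): all of {g, k} already in.
A5: add {c} — c (Blocker): all of {e, f, k} already in.
A5 = all vertices. Fixed point.
c enters the attractor at level 5, so Reacher can force the target in 5 moves from there.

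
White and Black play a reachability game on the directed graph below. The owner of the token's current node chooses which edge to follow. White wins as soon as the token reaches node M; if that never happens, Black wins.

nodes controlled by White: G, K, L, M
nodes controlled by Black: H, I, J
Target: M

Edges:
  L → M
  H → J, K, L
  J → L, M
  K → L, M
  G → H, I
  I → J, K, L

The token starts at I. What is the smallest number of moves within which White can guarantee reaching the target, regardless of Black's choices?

3

A0 = {M}
A1: add {K, L} — K (White) has K→M; L (White) has L→M.
A2: add {J} — J (Black): all of {L, M} already in.
A3: add {H, I} — H (Black): all of {J, K, L} already in; I (Black): all of {J, K, L} already in.
I enters the attractor at level 3, so White can force the target in 3 moves from there.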